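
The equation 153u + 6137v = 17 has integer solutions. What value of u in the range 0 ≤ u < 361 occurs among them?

321

Reduce mod 6137: 153u ≡ 17 (mod 6137). With g = gcd(153, 6137) = 17 dividing 17, divide through: 9u ≡ 1 (mod 361).
Since gcd(9, 361) = 1, u ≡ 1·(9)⁻¹ ≡ 321 (mod 361). Smallest non-negative: 321.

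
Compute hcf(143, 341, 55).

11

143 = 11 · 13; 341 = 11 · 31; 55 = 5 · 11
gcd takes min exponent of each prime: 11 = 11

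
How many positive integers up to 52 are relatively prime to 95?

Prime factors of 95: 5, 19. Count integers ≤ 52 divisible by none of them.
By inclusion–exclusion: 52 − ⌊52/5⌋ − ⌊52/19⌋ + ⌊52/95⌋ = 40.

40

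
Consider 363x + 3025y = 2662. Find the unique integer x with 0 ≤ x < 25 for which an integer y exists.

24

gcd(363, 3025) = 121 (Euclid: 3025 = 8·363 + 121; 363 = 3·121 + 0), and 121 | 2662.
Extended Euclid: 363·(-8) + 3025·(1) = 121. Scale by 22: x₀ = -176.
General solution x = x₀ + 25t; reducing mod 25 gives x = 24 (and y = -2).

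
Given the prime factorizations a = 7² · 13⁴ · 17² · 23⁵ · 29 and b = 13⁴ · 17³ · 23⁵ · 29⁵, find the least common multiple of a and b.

907706453130917292387899

max exponent per prime: 7² · 13⁴ · 17³ · 23⁵ · 29⁵ = 907706453130917292387899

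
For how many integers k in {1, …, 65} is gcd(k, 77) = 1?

51

77 = 7·11. Inclusion–exclusion on these primes:
65 − ⌊65/7⌋ − ⌊65/11⌋ + ⌊65/77⌋ = 51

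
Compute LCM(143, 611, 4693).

2426281

lcm(143, 611) = 143·611/gcd = 87373/13 = 6721
lcm(6721, 4693) = 6721·4693/gcd = 31541653/13 = 2426281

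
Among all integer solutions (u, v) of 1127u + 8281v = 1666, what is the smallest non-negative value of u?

gcd(1127, 8281) = 49 (Euclid: 8281 = 7·1127 + 392; 1127 = 2·392 + 343; 392 = 1·343 + 49; 343 = 7·49 + 0), and 49 | 1666.
Extended Euclid: 1127·(-22) + 8281·(3) = 49. Scale by 34: u₀ = -748.
General solution u = u₀ + 169t; reducing mod 169 gives u = 97 (and v = -13).

97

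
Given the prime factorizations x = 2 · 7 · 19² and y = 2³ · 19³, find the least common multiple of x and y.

max exponent per prime: 2³ · 7 · 19³ = 384104

384104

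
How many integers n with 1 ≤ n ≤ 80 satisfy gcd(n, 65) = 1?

65 = 5·13. Inclusion–exclusion on these primes:
80 − ⌊80/5⌋ − ⌊80/13⌋ + ⌊80/65⌋ = 59

59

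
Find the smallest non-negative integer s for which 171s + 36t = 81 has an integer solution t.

Reduce mod 36: 171s ≡ 81 (mod 36). With g = gcd(171, 36) = 9 dividing 81, divide through: 19s ≡ 9 (mod 4).
Since gcd(19, 4) = 1, s ≡ 9·(19)⁻¹ ≡ 3 (mod 4). Smallest non-negative: 3.

3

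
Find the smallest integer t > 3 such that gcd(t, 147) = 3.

147 = 3·49. Any t with gcd(t, 147) = 3 is a multiple of 3, say 3s, with s coprime to 49.
Need s > 3/3, so s ≥ 2. First s ≥ 2 with gcd(s, 49) = 1 is s = 2. Thus t = 3·2 = 6.

6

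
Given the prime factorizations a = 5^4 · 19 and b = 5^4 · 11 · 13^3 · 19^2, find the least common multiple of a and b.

max exponent per prime: 5^4 · 11 · 13^3 · 19^2 = 5452679375

5452679375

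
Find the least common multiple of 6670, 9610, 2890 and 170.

6670 = 2 · 5 · 23 · 29; 9610 = 2 · 5 · 31²; 2890 = 2 · 5 · 17²; 170 = 2 · 5 · 17
lcm takes max exponent of each prime: 2 · 5 · 17² · 23 · 29 · 31² = 1852452430

1852452430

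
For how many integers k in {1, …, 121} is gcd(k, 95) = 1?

92

Prime factors of 95: 5, 19. Count integers ≤ 121 divisible by none of them.
By inclusion–exclusion: 121 − ⌊121/5⌋ − ⌊121/19⌋ + ⌊121/95⌋ = 92.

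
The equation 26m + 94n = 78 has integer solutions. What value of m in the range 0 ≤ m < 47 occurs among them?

3

gcd(26, 94) = 2 (Euclid: 94 = 3·26 + 16; 26 = 1·16 + 10; 16 = 1·10 + 6; 10 = 1·6 + 4; 6 = 1·4 + 2; 4 = 2·2 + 0), and 2 | 78.
Extended Euclid: 26·(-18) + 94·(5) = 2. Scale by 39: m₀ = -702.
General solution m = m₀ + 47t; reducing mod 47 gives m = 3 (and n = 0).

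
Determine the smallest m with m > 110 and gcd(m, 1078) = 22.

132

gcd(m, 1078) = 22 forces 22 | m; write m = 22s. Then gcd(22s, 22·49) = 22·gcd(s, 49), so need gcd(s, 49) = 1.
22s > 110 gives s ≥ 6. The least s ≥ 6 coprime to 49 is 6, so m = 22·6 = 132.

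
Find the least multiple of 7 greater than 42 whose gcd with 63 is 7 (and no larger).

gcd(x, 63) = 7 forces 7 | x; write x = 7s. Then gcd(7s, 7·9) = 7·gcd(s, 9), so need gcd(s, 9) = 1.
7s > 42 gives s ≥ 7. The least s ≥ 7 coprime to 9 is 7, so x = 7·7 = 49.

49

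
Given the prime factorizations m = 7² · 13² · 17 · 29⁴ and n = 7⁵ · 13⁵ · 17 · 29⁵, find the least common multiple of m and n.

max exponent per prime: 7⁵ · 13⁵ · 17 · 29⁵ = 2175934772519072383

2175934772519072383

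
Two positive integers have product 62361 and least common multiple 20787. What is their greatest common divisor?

gcd·lcm = product, so gcd = 62361/20787 = 3.

3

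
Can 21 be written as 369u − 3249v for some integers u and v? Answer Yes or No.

gcd(369, 3249): 3249 = 8·369 + 297; 369 = 1·297 + 72; 297 = 4·72 + 9; 72 = 8·9 + 0 → 9
9 does not divide 21, so a solution does not exist.

No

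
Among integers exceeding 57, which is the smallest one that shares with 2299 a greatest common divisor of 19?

76

gcd(m, 2299) = 19 forces 19 | m; write m = 19s. Then gcd(19s, 19·121) = 19·gcd(s, 121), so need gcd(s, 121) = 1.
19s > 57 gives s ≥ 4. The least s ≥ 4 coprime to 121 is 4, so m = 19·4 = 76.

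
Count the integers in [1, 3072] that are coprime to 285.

Prime factors of 285: 3, 5, 19. Count integers ≤ 3072 divisible by none of them.
By inclusion–exclusion: 3072 − ⌊3072/3⌋ − ⌊3072/5⌋ − ⌊3072/19⌋ + ⌊3072/15⌋ + ⌊3072/57⌋ + ⌊3072/95⌋ − ⌊3072/285⌋ = 1552.

1552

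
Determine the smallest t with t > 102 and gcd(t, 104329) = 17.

Multiples of 17 above 102: 17·7, 17·8, … . Need the cofactor coprime to 104329/17 = 6137.
Checking s = 7, 8, … the first with gcd(s, 6137) = 1 is s = 7, giving 119.

119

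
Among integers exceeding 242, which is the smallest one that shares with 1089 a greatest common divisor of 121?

484

Multiples of 121 above 242: 121·3, 121·4, … . Need the cofactor coprime to 1089/121 = 9.
Checking s = 3, 4, … the first with gcd(s, 9) = 1 is s = 4, giving 484.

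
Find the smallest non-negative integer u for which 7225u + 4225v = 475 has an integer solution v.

gcd(7225, 4225) = 25 (Euclid: 7225 = 1·4225 + 3000; 4225 = 1·3000 + 1225; 3000 = 2·1225 + 550; 1225 = 2·550 + 125; 550 = 4·125 + 50; 125 = 2·50 + 25; 50 = 2·25 + 0), and 25 | 475.
Extended Euclid: 7225·(-69) + 4225·(118) = 25. Scale by 19: u₀ = -1311.
General solution u = u₀ + 169t; reducing mod 169 gives u = 41 (and v = -70).

41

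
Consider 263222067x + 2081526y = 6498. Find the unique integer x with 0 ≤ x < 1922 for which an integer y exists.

gcd(263222067, 2081526) = 1083 (Euclid: 263222067 = 126·2081526 + 949791; 2081526 = 2·949791 + 181944; 949791 = 5·181944 + 40071; 181944 = 4·40071 + 21660; 40071 = 1·21660 + 18411; 21660 = 1·18411 + 3249; 18411 = 5·3249 + 2166; 3249 = 1·2166 + 1083; 2166 = 2·1083 + 0), and 1083 | 6498.
Extended Euclid: 263222067·(-675) + 2081526·(85358) = 1083. Scale by 6: x₀ = -4050.
General solution x = x₀ + 1922t; reducing mod 1922 gives x = 1716 (and y = -216999).

1716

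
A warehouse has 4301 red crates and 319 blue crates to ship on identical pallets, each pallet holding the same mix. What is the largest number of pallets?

11

4301 = 11 · 17 · 23
319 = 11 · 29
Common: 11 = 11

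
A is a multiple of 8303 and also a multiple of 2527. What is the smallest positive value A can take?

58121

8303 = 19² · 23; 2527 = 7 · 19²
max exponents: 7 · 19² · 23 = 58121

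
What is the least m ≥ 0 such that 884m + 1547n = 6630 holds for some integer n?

4

Reduce mod 1547: 884m ≡ 6630 (mod 1547). With g = gcd(884, 1547) = 221 dividing 6630, divide through: 4m ≡ 30 (mod 7).
Since gcd(4, 7) = 1, m ≡ 30·(4)⁻¹ ≡ 4 (mod 7). Smallest non-negative: 4.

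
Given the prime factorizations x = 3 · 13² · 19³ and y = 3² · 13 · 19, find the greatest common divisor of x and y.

min exponent per shared prime: 3 · 13 · 19 = 741

741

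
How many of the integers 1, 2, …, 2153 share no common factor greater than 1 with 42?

615

42 = 2·3·7. Inclusion–exclusion on these primes:
2153 − ⌊2153/2⌋ − ⌊2153/3⌋ − ⌊2153/7⌋ + ⌊2153/6⌋ + ⌊2153/14⌋ + ⌊2153/21⌋ − ⌊2153/42⌋ = 615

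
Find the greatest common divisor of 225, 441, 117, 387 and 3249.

gcd(225, 441): 441 = 1·225 + 216; 225 = 1·216 + 9; 216 = 24·9 + 0 → 9
gcd(9, 117): 117 = 13·9 + 0 → 9
gcd(9, 387): 387 = 43·9 + 0 → 9
gcd(9, 3249): 3249 = 361·9 + 0 → 9

9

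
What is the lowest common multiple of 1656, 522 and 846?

2257128

lcm(1656, 522) = 1656·522/gcd = 864432/18 = 48024
lcm(48024, 846) = 48024·846/gcd = 40628304/18 = 2257128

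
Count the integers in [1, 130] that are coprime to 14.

14 = 2·7. Inclusion–exclusion on these primes:
130 − ⌊130/2⌋ − ⌊130/7⌋ + ⌊130/14⌋ = 56

56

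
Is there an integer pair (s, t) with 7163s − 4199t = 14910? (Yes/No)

No

By Bézout, 7163s − 4199t = 14910 has integer solutions iff gcd(7163, 4199) | 14910.
Euclid: 7163 = 1·4199 + 2964; 4199 = 1·2964 + 1235; 2964 = 2·1235 + 494; 1235 = 2·494 + 247; 494 = 2·247 + 0. gcd = 247; 14910 mod 247 = 90. No.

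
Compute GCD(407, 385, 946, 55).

11

407 = 11 · 37; 385 = 5 · 7 · 11; 946 = 2 · 11 · 43; 55 = 5 · 11
gcd takes min exponent of each prime: 11 = 11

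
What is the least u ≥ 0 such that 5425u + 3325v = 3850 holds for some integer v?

5

gcd(5425, 3325) = 175 (Euclid: 5425 = 1·3325 + 2100; 3325 = 1·2100 + 1225; 2100 = 1·1225 + 875; 1225 = 1·875 + 350; 875 = 2·350 + 175; 350 = 2·175 + 0), and 175 | 3850.
Extended Euclid: 5425·(8) + 3325·(-13) = 175. Scale by 22: u₀ = 176.
General solution u = u₀ + 19t; reducing mod 19 gives u = 5 (and v = -7).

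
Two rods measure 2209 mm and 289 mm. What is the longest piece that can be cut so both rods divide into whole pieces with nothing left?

Euclid: 2209 = 7·289 + 186; 289 = 1·186 + 103; 186 = 1·103 + 83; 103 = 1·83 + 20; 83 = 4·20 + 3; 20 = 6·3 + 2; 3 = 1·2 + 1; 2 = 2·1 + 0. Last nonzero remainder: 1.

1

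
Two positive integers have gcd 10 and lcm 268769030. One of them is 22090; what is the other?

121670

a·b = gcd·lcm = 10·268769030 = 2687690300, so b = 2687690300/22090 = 121670.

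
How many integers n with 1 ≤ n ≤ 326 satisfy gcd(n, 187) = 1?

187 = 11·17. Inclusion–exclusion on these primes:
326 − ⌊326/11⌋ − ⌊326/17⌋ + ⌊326/187⌋ = 279

279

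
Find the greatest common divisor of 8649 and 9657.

9

8649 = 3² · 31²
9657 = 3² · 29 · 37
Common: 3² = 9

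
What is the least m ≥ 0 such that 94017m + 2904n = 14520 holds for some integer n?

0

gcd(94017, 2904) = 363 (Euclid: 94017 = 32·2904 + 1089; 2904 = 2·1089 + 726; 1089 = 1·726 + 363; 726 = 2·363 + 0), and 363 | 14520.
Extended Euclid: 94017·(3) + 2904·(-97) = 363. Scale by 40: m₀ = 120.
General solution m = m₀ + 8t; reducing mod 8 gives m = 0 (and n = 5).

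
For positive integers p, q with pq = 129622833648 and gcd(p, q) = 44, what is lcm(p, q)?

gcd·lcm = product, so lcm = 129622833648/44 = 2945973492.

2945973492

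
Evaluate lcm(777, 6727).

777 = 3 · 7 · 37; 6727 = 7 · 31²
max exponents: 3 · 7 · 31² · 37 = 746697

746697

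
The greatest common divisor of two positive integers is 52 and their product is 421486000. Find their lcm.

Since gcd(u,v)·lcm(u,v) = uv, lcm = 421486000/52 = 8105500.

8105500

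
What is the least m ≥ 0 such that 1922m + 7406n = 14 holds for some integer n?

gcd(1922, 7406) = 2 (Euclid: 7406 = 3·1922 + 1640; 1922 = 1·1640 + 282; 1640 = 5·282 + 230; 282 = 1·230 + 52; 230 = 4·52 + 22; 52 = 2·22 + 8; 22 = 2·8 + 6; 8 = 1·6 + 2; 6 = 3·2 + 0), and 2 | 14.
Extended Euclid: 1922·(998) + 7406·(-259) = 2. Scale by 7: m₀ = 6986.
General solution m = m₀ + 3703t; reducing mod 3703 gives m = 3283 (and n = -852).

3283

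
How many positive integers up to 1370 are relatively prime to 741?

800

741 = 3·13·19. Inclusion–exclusion on these primes:
1370 − ⌊1370/3⌋ − ⌊1370/13⌋ − ⌊1370/19⌋ + ⌊1370/39⌋ + ⌊1370/57⌋ + ⌊1370/247⌋ − ⌊1370/741⌋ = 800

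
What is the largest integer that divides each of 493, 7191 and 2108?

17

493 = 17 · 29; 7191 = 3² · 17 · 47; 2108 = 2² · 17 · 31
gcd takes min exponent of each prime: 17 = 17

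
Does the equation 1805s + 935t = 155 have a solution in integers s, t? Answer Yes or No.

Yes

By Bézout, 1805s + 935t = 155 has integer solutions iff gcd(1805, 935) | 155.
Euclid: 1805 = 1·935 + 870; 935 = 1·870 + 65; 870 = 13·65 + 25; 65 = 2·25 + 15; 25 = 1·15 + 10; 15 = 1·10 + 5; 10 = 2·5 + 0. gcd = 5; 155 mod 5 = 0. Yes.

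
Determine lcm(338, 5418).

338 = 2 · 13²; 5418 = 2 · 3² · 7 · 43
max exponents: 2 · 3² · 7 · 13² · 43 = 915642

915642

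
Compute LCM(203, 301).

203 = 7 · 29; 301 = 7 · 43
max exponents: 7 · 29 · 43 = 8729

8729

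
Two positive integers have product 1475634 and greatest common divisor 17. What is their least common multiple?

86802

gcd·lcm = product, so lcm = 1475634/17 = 86802.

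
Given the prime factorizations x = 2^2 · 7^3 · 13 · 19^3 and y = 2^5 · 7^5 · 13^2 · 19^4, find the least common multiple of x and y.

max exponent per prime: 2^5 · 7^5 · 13^2 · 19^4 = 11845169694176

11845169694176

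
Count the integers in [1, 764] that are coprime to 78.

236

Prime factors of 78: 2, 3, 13. Count integers ≤ 764 divisible by none of them.
By inclusion–exclusion: 764 − ⌊764/2⌋ − ⌊764/3⌋ − ⌊764/13⌋ + ⌊764/6⌋ + ⌊764/26⌋ + ⌊764/39⌋ − ⌊764/78⌋ = 236.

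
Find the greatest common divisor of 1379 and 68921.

1

Euclid: 68921 = 49·1379 + 1350; 1379 = 1·1350 + 29; 1350 = 46·29 + 16; 29 = 1·16 + 13; 16 = 1·13 + 3; 13 = 4·3 + 1; 3 = 3·1 + 0. Last nonzero remainder: 1.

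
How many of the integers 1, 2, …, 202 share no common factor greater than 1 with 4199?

4199 = 13·17·19. Inclusion–exclusion on these primes:
202 − ⌊202/13⌋ − ⌊202/17⌋ − ⌊202/19⌋ + ⌊202/221⌋ + ⌊202/247⌋ + ⌊202/323⌋ − ⌊202/4199⌋ = 166

166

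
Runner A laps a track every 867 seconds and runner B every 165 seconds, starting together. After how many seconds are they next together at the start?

gcd first: 867 = 5·165 + 42; 165 = 3·42 + 39; 42 = 1·39 + 3; 39 = 13·3 + 0 → gcd = 3
lcm = 867·165/gcd = 143055/3 = 47685

47685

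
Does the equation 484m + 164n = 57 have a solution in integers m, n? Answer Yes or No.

gcd(484, 164): 484 = 2·164 + 156; 164 = 1·156 + 8; 156 = 19·8 + 4; 8 = 2·4 + 0 → 4
4 does not divide 57, so a solution does not exist.

No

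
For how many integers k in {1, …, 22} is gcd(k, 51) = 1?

14

Prime factors of 51: 3, 17. Count integers ≤ 22 divisible by none of them.
By inclusion–exclusion: 22 − ⌊22/3⌋ − ⌊22/17⌋ + ⌊22/51⌋ = 14.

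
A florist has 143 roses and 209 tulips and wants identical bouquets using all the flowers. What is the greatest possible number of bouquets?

Euclid: 209 = 1·143 + 66; 143 = 2·66 + 11; 66 = 6·11 + 0. Last nonzero remainder: 11.

11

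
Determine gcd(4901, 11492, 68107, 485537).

4901 = 13² · 29; 11492 = 2² · 13² · 17; 68107 = 13³ · 31; 485537 = 13⁴ · 17
gcd takes min exponent of each prime: 13² = 169

169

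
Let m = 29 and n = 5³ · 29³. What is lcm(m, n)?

max exponent per prime: 5³ · 29³ = 3048625

3048625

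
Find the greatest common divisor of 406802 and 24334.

2

406802 = 2 · 11² · 41²
24334 = 2 · 23³
Common: 2 = 2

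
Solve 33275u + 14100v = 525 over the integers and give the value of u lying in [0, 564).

39

gcd(33275, 14100) = 25 (Euclid: 33275 = 2·14100 + 5075; 14100 = 2·5075 + 3950; 5075 = 1·3950 + 1125; 3950 = 3·1125 + 575; 1125 = 1·575 + 550; 575 = 1·550 + 25; 550 = 22·25 + 0), and 25 | 525.
Extended Euclid: 33275·(-25) + 14100·(59) = 25. Scale by 21: u₀ = -525.
General solution u = u₀ + 564t; reducing mod 564 gives u = 39 (and v = -92).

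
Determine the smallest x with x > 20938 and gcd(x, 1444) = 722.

22382

1444 = 722·2. Any x with gcd(x, 1444) = 722 is a multiple of 722, say 722s, with s coprime to 2.
Need s > 20938/722, so s ≥ 30. First s ≥ 30 with gcd(s, 2) = 1 is s = 31. Thus x = 722·31 = 22382.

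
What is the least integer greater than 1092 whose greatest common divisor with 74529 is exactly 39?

gcd(m, 74529) = 39 forces 39 | m; write m = 39s. Then gcd(39s, 39·1911) = 39·gcd(s, 1911), so need gcd(s, 1911) = 1.
39s > 1092 gives s ≥ 29. The least s ≥ 29 coprime to 1911 is 29, so m = 39·29 = 1131.

1131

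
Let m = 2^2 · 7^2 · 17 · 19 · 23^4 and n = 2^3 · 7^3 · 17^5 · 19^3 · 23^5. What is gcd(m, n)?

min exponent per shared prime: 2^2 · 7^2 · 17 · 19 · 23^4 = 17716174028

17716174028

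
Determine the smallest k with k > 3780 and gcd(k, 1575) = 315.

4095

gcd(k, 1575) = 315 forces 315 | k; write k = 315s. Then gcd(315s, 315·5) = 315·gcd(s, 5), so need gcd(s, 5) = 1.
315s > 3780 gives s ≥ 13. The least s ≥ 13 coprime to 5 is 13, so k = 315·13 = 4095.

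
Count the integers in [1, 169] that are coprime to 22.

77

22 = 2·11. Inclusion–exclusion on these primes:
169 − ⌊169/2⌋ − ⌊169/11⌋ + ⌊169/22⌋ = 77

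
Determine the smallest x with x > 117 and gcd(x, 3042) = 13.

gcd(x, 3042) = 13 forces 13 | x; write x = 13s. Then gcd(13s, 13·234) = 13·gcd(s, 234), so need gcd(s, 234) = 1.
13s > 117 gives s ≥ 10. The least s ≥ 10 coprime to 234 is 11, so x = 13·11 = 143.

143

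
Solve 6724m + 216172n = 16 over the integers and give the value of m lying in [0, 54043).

14210

gcd(6724, 216172) = 4 (Euclid: 216172 = 32·6724 + 1004; 6724 = 6·1004 + 700; 1004 = 1·700 + 304; 700 = 2·304 + 92; 304 = 3·92 + 28; 92 = 3·28 + 8; 28 = 3·8 + 4; 8 = 2·4 + 0), and 4 | 16.
Extended Euclid: 6724·(-23469) + 216172·(730) = 4. Scale by 4: m₀ = -93876.
General solution m = m₀ + 54043t; reducing mod 54043 gives m = 14210 (and n = -442).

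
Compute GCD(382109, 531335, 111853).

382109 = 7 · 13² · 17 · 19; 531335 = 5 · 7 · 17 · 19 · 47; 111853 = 7 · 19 · 29²
gcd takes min exponent of each prime: 7 · 19 = 133

133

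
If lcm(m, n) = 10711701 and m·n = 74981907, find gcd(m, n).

7

From gcd × lcm = mn: gcd = 74981907 / 10711701 = 7.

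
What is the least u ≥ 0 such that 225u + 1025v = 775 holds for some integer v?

gcd(225, 1025) = 25 (Euclid: 1025 = 4·225 + 125; 225 = 1·125 + 100; 125 = 1·100 + 25; 100 = 4·25 + 0), and 25 | 775.
Extended Euclid: 225·(-9) + 1025·(2) = 25. Scale by 31: u₀ = -279.
General solution u = u₀ + 41t; reducing mod 41 gives u = 8 (and v = -1).

8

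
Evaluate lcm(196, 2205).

gcd first: 2205 = 11·196 + 49; 196 = 4·49 + 0 → gcd = 49
lcm = 196·2205/gcd = 432180/49 = 8820

8820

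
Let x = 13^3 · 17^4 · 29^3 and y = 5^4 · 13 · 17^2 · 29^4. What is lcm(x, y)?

max exponent per prime: 5^4 · 13^3 · 17^4 · 29^4 = 81114361020623125

81114361020623125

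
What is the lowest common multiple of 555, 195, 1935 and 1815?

112618935

555 = 3 · 5 · 37; 195 = 3 · 5 · 13; 1935 = 3² · 5 · 43; 1815 = 3 · 5 · 11²
lcm takes max exponent of each prime: 3² · 5 · 11² · 13 · 37 · 43 = 112618935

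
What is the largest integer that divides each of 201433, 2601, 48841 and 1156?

gcd(201433, 2601): 201433 = 77·2601 + 1156; 2601 = 2·1156 + 289; 1156 = 4·289 + 0 → 289
gcd(289, 48841): 48841 = 169·289 + 0 → 289
gcd(289, 1156): 1156 = 4·289 + 0 → 289

289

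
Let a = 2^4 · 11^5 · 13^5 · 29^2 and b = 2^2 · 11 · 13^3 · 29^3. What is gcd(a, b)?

min exponent per shared prime: 2^2 · 11 · 13^3 · 29^2 = 81297788

81297788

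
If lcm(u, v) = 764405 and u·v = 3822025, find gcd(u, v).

5

From gcd × lcm = uv: gcd = 3822025 / 764405 = 5.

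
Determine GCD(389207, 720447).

Euclid: 720447 = 1·389207 + 331240; 389207 = 1·331240 + 57967; 331240 = 5·57967 + 41405; 57967 = 1·41405 + 16562; 41405 = 2·16562 + 8281; 16562 = 2·8281 + 0. Last nonzero remainder: 8281.

8281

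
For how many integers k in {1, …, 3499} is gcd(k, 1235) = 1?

Prime factors of 1235: 5, 13, 19. Count integers ≤ 3499 divisible by none of them.
By inclusion–exclusion: 3499 − ⌊3499/5⌋ − ⌊3499/13⌋ − ⌊3499/19⌋ + ⌊3499/65⌋ + ⌊3499/95⌋ + ⌊3499/247⌋ − ⌊3499/1235⌋ = 2448.

2448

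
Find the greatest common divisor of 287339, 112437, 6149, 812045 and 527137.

13

287339 = 13 · 23 · 31²; 112437 = 3² · 13 · 31²; 6149 = 11 · 13 · 43; 812045 = 5 · 13² · 31²; 527137 = 13 · 23 · 41 · 43
gcd takes min exponent of each prime: 13 = 13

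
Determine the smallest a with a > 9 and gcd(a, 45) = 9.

18

gcd(a, 45) = 9 forces 9 | a; write a = 9s. Then gcd(9s, 9·5) = 9·gcd(s, 5), so need gcd(s, 5) = 1.
9s > 9 gives s ≥ 2. The least s ≥ 2 coprime to 5 is 2, so a = 9·2 = 18.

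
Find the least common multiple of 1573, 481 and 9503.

lcm(1573, 481) = 1573·481/gcd = 756613/13 = 58201
lcm(58201, 9503) = 58201·9503/gcd = 553084103/13 = 42544931

42544931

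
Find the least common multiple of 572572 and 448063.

302890588

gcd first: 572572 = 1·448063 + 124509; 448063 = 3·124509 + 74536; 124509 = 1·74536 + 49973; 74536 = 1·49973 + 24563; 49973 = 2·24563 + 847; 24563 = 29·847 + 0 → gcd = 847
lcm = 572572·448063/gcd = 256548328036/847 = 302890588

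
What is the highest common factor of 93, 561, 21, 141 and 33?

3

gcd(93, 561): 561 = 6·93 + 3; 93 = 31·3 + 0 → 3
gcd(3, 21): 21 = 7·3 + 0 → 3
gcd(3, 141): 141 = 47·3 + 0 → 3
gcd(3, 33): 33 = 11·3 + 0 → 3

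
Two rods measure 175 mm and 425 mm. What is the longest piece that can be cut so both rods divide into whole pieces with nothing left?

25

Euclid: 425 = 2·175 + 75; 175 = 2·75 + 25; 75 = 3·25 + 0. Last nonzero remainder: 25.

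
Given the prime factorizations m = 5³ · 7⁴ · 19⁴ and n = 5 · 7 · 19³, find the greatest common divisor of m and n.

min exponent per shared prime: 5 · 7 · 19³ = 240065

240065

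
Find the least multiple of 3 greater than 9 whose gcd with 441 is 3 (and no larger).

12

gcd(t, 441) = 3 forces 3 | t; write t = 3s. Then gcd(3s, 3·147) = 3·gcd(s, 147), so need gcd(s, 147) = 1.
3s > 9 gives s ≥ 4. The least s ≥ 4 coprime to 147 is 4, so t = 3·4 = 12.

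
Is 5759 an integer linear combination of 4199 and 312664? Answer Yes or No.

No

By Bézout, 4199p − 312664q = 5759 has integer solutions iff gcd(4199, 312664) | 5759.
Euclid: 312664 = 74·4199 + 1938; 4199 = 2·1938 + 323; 1938 = 6·323 + 0. gcd = 323; 5759 mod 323 = 268. No.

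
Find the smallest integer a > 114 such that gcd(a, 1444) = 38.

190

1444 = 38·38. Any a with gcd(a, 1444) = 38 is a multiple of 38, say 38s, with s coprime to 38.
Need s > 114/38, so s ≥ 4. First s ≥ 4 with gcd(s, 38) = 1 is s = 5. Thus a = 38·5 = 190.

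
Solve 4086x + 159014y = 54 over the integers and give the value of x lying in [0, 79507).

75304

Euclid: 159014 = 38·4086 + 3746; 4086 = 1·3746 + 340; 3746 = 11·340 + 6; 340 = 56·6 + 4; 6 = 1·4 + 2; 4 = 2·2 + 0 → gcd = 2; 54 = 2·27.
Back-substitution yields 4086·(-26658) + 159014·(685) = 2, so one solution is x = -26658·27 = -719766, y = 685·27 = 18495.
Solutions in x differ by 159014/2 = 79507; the one in [0, 79507) is -719766 mod 79507 = 75304.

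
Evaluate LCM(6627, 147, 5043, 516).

93887810436

6627 = 3 · 47²; 147 = 3 · 7²; 5043 = 3 · 41²; 516 = 2² · 3 · 43
lcm takes max exponent of each prime: 2² · 3 · 7² · 41² · 43 · 47² = 93887810436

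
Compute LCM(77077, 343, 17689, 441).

77077 = 7² · 11² · 13; 343 = 7³; 17689 = 7² · 19²; 441 = 3² · 7²
lcm takes max exponent of each prime: 3² · 7³ · 11² · 13 · 19² = 1752962211

1752962211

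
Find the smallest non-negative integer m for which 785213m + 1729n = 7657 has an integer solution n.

3

gcd(785213, 1729) = 247 (Euclid: 785213 = 454·1729 + 247; 1729 = 7·247 + 0), and 247 | 7657.
Extended Euclid: 785213·(1) + 1729·(-454) = 247. Scale by 31: m₀ = 31.
General solution m = m₀ + 7t; reducing mod 7 gives m = 3 (and n = -1358).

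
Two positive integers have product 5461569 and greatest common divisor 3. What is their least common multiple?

Since gcd(m,n)·lcm(m,n) = mn, lcm = 5461569/3 = 1820523.

1820523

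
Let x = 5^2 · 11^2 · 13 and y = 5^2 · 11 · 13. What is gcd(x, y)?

3575

min exponent per shared prime: 5^2 · 11 · 13 = 3575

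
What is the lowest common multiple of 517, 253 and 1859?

517 = 11 · 47; 253 = 11 · 23; 1859 = 11 · 13²
lcm takes max exponent of each prime: 11 · 13² · 23 · 47 = 2009579

2009579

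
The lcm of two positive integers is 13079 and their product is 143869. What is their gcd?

gcd·lcm = product, so gcd = 143869/13079 = 11.

11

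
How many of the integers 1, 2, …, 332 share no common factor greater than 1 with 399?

180

399 = 3·7·19. Inclusion–exclusion on these primes:
332 − ⌊332/3⌋ − ⌊332/7⌋ − ⌊332/19⌋ + ⌊332/21⌋ + ⌊332/57⌋ + ⌊332/133⌋ − ⌊332/399⌋ = 180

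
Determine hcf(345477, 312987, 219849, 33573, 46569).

345477 = 3 · 11 · 19² · 29; 312987 = 3 · 17² · 19²; 219849 = 3 · 7 · 19² · 29; 33573 = 3 · 19² · 31; 46569 = 3 · 19² · 43
gcd takes min exponent of each prime: 3 · 19² = 1083

1083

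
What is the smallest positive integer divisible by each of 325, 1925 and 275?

25025

lcm(325, 1925) = 325·1925/gcd = 625625/25 = 25025
lcm(25025, 275) = 25025·275/gcd = 6881875/275 = 25025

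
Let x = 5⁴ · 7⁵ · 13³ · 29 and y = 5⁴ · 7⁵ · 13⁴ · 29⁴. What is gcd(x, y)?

669265244375

min exponent per shared prime: 5⁴ · 7⁵ · 13³ · 29 = 669265244375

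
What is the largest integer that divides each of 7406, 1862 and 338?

2

gcd(7406, 1862): 7406 = 3·1862 + 1820; 1862 = 1·1820 + 42; 1820 = 43·42 + 14; 42 = 3·14 + 0 → 14
gcd(14, 338): 338 = 24·14 + 2; 14 = 7·2 + 0 → 2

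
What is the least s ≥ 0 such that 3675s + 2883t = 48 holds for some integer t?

Euclid: 3675 = 1·2883 + 792; 2883 = 3·792 + 507; 792 = 1·507 + 285; 507 = 1·285 + 222; 285 = 1·222 + 63; 222 = 3·63 + 33; 63 = 1·33 + 30; 33 = 1·30 + 3; 30 = 10·3 + 0 → gcd = 3; 48 = 3·16.
Back-substitution yields 3675·(-91) + 2883·(116) = 3, so one solution is s = -91·16 = -1456, t = 116·16 = 1856.
Solutions in s differ by 2883/3 = 961; the one in [0, 961) is -1456 mod 961 = 466.

466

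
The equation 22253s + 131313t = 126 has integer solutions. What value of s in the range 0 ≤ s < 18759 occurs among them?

6432

Euclid: 131313 = 5·22253 + 20048; 22253 = 1·20048 + 2205; 20048 = 9·2205 + 203; 2205 = 10·203 + 175; 203 = 1·175 + 28; 175 = 6·28 + 7; 28 = 4·7 + 0 → gcd = 7; 126 = 7·18.
Back-substitution yields 22253·(4526) + 131313·(-767) = 7, so one solution is s = 4526·18 = 81468, t = -767·18 = -13806.
Solutions in s differ by 131313/7 = 18759; the one in [0, 18759) is 81468 mod 18759 = 6432.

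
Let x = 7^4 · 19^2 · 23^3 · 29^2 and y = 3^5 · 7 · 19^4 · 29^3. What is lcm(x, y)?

22562662089323040489

max exponent per prime: 3^5 · 7^4 · 19^4 · 23^3 · 29^3 = 22562662089323040489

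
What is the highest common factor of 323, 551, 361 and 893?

gcd(323, 551): 551 = 1·323 + 228; 323 = 1·228 + 95; 228 = 2·95 + 38; 95 = 2·38 + 19; 38 = 2·19 + 0 → 19
gcd(19, 361): 361 = 19·19 + 0 → 19
gcd(19, 893): 893 = 47·19 + 0 → 19

19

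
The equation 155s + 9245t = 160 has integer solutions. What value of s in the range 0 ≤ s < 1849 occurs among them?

1015

Euclid: 9245 = 59·155 + 100; 155 = 1·100 + 55; 100 = 1·55 + 45; 55 = 1·45 + 10; 45 = 4·10 + 5; 10 = 2·5 + 0 → gcd = 5; 160 = 5·32.
Back-substitution yields 155·(-835) + 9245·(14) = 5, so one solution is s = -835·32 = -26720, t = 14·32 = 448.
Solutions in s differ by 9245/5 = 1849; the one in [0, 1849) is -26720 mod 1849 = 1015.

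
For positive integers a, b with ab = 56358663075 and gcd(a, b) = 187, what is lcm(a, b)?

301383225

gcd·lcm = product, so lcm = 56358663075/187 = 301383225.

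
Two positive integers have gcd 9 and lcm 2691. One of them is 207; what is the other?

Using mn = gcd(m,n)·lcm(m,n) = 9·2691 = 24219, we get n = 24219/207 = 117.

117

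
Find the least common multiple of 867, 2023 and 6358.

133518

867 = 3 · 17²; 2023 = 7 · 17²; 6358 = 2 · 11 · 17²
lcm takes max exponent of each prime: 2 · 3 · 7 · 11 · 17² = 133518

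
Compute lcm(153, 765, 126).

153 = 3² · 17; 765 = 3² · 5 · 17; 126 = 2 · 3² · 7
lcm takes max exponent of each prime: 2 · 3² · 5 · 7 · 17 = 10710

10710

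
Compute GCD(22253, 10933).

22253 = 7 · 11 · 17²
10933 = 13 · 29²
Common: 1 = 1

1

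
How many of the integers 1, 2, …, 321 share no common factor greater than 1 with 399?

399 = 3·7·19. Inclusion–exclusion on these primes:
321 − ⌊321/3⌋ − ⌊321/7⌋ − ⌊321/19⌋ + ⌊321/21⌋ + ⌊321/57⌋ + ⌊321/133⌋ − ⌊321/399⌋ = 175

175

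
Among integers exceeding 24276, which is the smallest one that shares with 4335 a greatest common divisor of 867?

4335 = 867·5. Any t with gcd(t, 4335) = 867 is a multiple of 867, say 867s, with s coprime to 5.
Need s > 24276/867, so s ≥ 29. First s ≥ 29 with gcd(s, 5) = 1 is s = 29. Thus t = 867·29 = 25143.

25143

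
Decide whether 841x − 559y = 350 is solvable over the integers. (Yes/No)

Yes

gcd(841, 559): 841 = 1·559 + 282; 559 = 1·282 + 277; 282 = 1·277 + 5; 277 = 55·5 + 2; 5 = 2·2 + 1; 2 = 2·1 + 0 → 1
1 divides 350, so a solution exists.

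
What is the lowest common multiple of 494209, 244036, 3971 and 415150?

494209 = 19² · 37²; 244036 = 2² · 13² · 19²; 3971 = 11 · 19²; 415150 = 2 · 5² · 19² · 23
lcm takes max exponent of each prime: 2² · 5² · 11 · 13² · 19² · 23 · 37² = 2113089421300

2113089421300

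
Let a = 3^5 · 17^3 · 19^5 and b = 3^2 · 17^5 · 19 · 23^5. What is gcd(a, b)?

840123

min exponent per shared prime: 3^2 · 17^3 · 19 = 840123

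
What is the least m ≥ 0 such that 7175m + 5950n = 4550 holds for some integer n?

Euclid: 7175 = 1·5950 + 1225; 5950 = 4·1225 + 1050; 1225 = 1·1050 + 175; 1050 = 6·175 + 0 → gcd = 175; 4550 = 175·26.
Back-substitution yields 7175·(5) + 5950·(-6) = 175, so one solution is m = 5·26 = 130, n = -6·26 = -156.
Solutions in m differ by 5950/175 = 34; the one in [0, 34) is 130 mod 34 = 28.

28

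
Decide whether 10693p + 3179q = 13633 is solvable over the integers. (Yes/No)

gcd(10693, 3179): 10693 = 3·3179 + 1156; 3179 = 2·1156 + 867; 1156 = 1·867 + 289; 867 = 3·289 + 0 → 289
289 does not divide 13633, so a solution does not exist.

No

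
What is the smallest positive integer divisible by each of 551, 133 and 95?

lcm(551, 133) = 551·133/gcd = 73283/19 = 3857
lcm(3857, 95) = 3857·95/gcd = 366415/19 = 19285

19285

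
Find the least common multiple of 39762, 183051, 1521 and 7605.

683367823710

lcm(39762, 183051) = 39762·183051/gcd = 7278473862/9 = 808719318
lcm(808719318, 1521) = 808719318·1521/gcd = 1230062082678/9 = 136673564742
lcm(136673564742, 7605) = 136673564742·7605/gcd = 1039402459862910/1521 = 683367823710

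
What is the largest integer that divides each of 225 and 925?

25

Euclid: 925 = 4·225 + 25; 225 = 9·25 + 0. Last nonzero remainder: 25.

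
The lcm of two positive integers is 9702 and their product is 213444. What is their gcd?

22

gcd·lcm = product, so gcd = 213444/9702 = 22.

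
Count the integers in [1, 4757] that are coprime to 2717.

Prime factors of 2717: 11, 13, 19. Count integers ≤ 4757 divisible by none of them.
By inclusion–exclusion: 4757 − ⌊4757/11⌋ − ⌊4757/13⌋ − ⌊4757/19⌋ + ⌊4757/143⌋ + ⌊4757/209⌋ + ⌊4757/247⌋ − ⌊4757/2717⌋ = 3783.

3783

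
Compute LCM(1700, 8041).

804100

gcd first: 8041 = 4·1700 + 1241; 1700 = 1·1241 + 459; 1241 = 2·459 + 323; 459 = 1·323 + 136; 323 = 2·136 + 51; 136 = 2·51 + 34; 51 = 1·34 + 17; 34 = 2·17 + 0 → gcd = 17
lcm = 1700·8041/gcd = 13669700/17 = 804100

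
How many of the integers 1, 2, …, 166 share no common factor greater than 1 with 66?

50

66 = 2·3·11. Inclusion–exclusion on these primes:
166 − ⌊166/2⌋ − ⌊166/3⌋ − ⌊166/11⌋ + ⌊166/6⌋ + ⌊166/22⌋ + ⌊166/33⌋ − ⌊166/66⌋ = 50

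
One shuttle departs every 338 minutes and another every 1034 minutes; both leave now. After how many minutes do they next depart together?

gcd first: 1034 = 3·338 + 20; 338 = 16·20 + 18; 20 = 1·18 + 2; 18 = 9·2 + 0 → gcd = 2
lcm = 338·1034/gcd = 349492/2 = 174746

174746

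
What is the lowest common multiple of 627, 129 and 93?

835791

627 = 3 · 11 · 19; 129 = 3 · 43; 93 = 3 · 31
lcm takes max exponent of each prime: 3 · 11 · 19 · 31 · 43 = 835791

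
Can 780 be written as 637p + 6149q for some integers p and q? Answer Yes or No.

Yes

By Bézout, 637p + 6149q = 780 has integer solutions iff gcd(637, 6149) | 780.
Euclid: 6149 = 9·637 + 416; 637 = 1·416 + 221; 416 = 1·221 + 195; 221 = 1·195 + 26; 195 = 7·26 + 13; 26 = 2·13 + 0. gcd = 13; 780 mod 13 = 0. Yes.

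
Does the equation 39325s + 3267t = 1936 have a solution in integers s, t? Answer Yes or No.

gcd(39325, 3267): 39325 = 12·3267 + 121; 3267 = 27·121 + 0 → 121
121 divides 1936, so a solution exists.

Yes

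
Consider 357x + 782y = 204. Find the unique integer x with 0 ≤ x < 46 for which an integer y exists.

Reduce mod 782: 357x ≡ 204 (mod 782). With g = gcd(357, 782) = 17 dividing 204, divide through: 21x ≡ 12 (mod 46).
Since gcd(21, 46) = 1, x ≡ 12·(21)⁻¹ ≡ 40 (mod 46). Smallest non-negative: 40.

40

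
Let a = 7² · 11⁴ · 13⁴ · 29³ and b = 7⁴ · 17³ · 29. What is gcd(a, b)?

min exponent per shared prime: 7² · 29 = 1421

1421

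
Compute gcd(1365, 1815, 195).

gcd(1365, 1815): 1815 = 1·1365 + 450; 1365 = 3·450 + 15; 450 = 30·15 + 0 → 15
gcd(15, 195): 195 = 13·15 + 0 → 15

15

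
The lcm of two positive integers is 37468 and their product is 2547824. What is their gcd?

68

From gcd × lcm = mn: gcd = 2547824 / 37468 = 68.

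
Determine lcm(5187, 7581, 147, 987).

5187 = 3 · 7 · 13 · 19; 7581 = 3 · 7 · 19²; 147 = 3 · 7²; 987 = 3 · 7 · 47
lcm takes max exponent of each prime: 3 · 7² · 13 · 19² · 47 = 32423937

32423937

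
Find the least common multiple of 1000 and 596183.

gcd first: 596183 = 596·1000 + 183; 1000 = 5·183 + 85; 183 = 2·85 + 13; 85 = 6·13 + 7; 13 = 1·7 + 6; 7 = 1·6 + 1; 6 = 6·1 + 0 → gcd = 1
lcm = 1000·596183/gcd = 596183000/1 = 596183000

596183000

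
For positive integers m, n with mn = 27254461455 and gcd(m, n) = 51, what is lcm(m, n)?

534401205

gcd·lcm = product, so lcm = 27254461455/51 = 534401205.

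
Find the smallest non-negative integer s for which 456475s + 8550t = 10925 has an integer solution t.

11

Euclid: 456475 = 53·8550 + 3325; 8550 = 2·3325 + 1900; 3325 = 1·1900 + 1425; 1900 = 1·1425 + 475; 1425 = 3·475 + 0 → gcd = 475; 10925 = 475·23.
Back-substitution yields 456475·(-5) + 8550·(267) = 475, so one solution is s = -5·23 = -115, t = 267·23 = 6141.
Solutions in s differ by 8550/475 = 18; the one in [0, 18) is -115 mod 18 = 11.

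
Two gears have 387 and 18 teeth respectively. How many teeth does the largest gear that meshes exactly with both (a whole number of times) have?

387 = 3² · 43
18 = 2 · 3²
Common: 3² = 9

9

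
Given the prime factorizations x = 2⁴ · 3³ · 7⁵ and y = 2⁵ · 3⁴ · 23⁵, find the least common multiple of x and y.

280391198748192

max exponent per prime: 2⁵ · 3⁴ · 7⁵ · 23⁵ = 280391198748192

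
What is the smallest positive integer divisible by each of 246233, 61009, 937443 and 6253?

246233 = 13² · 31 · 47; 61009 = 13² · 19²; 937443 = 3 · 13² · 43²; 6253 = 13² · 37
lcm takes max exponent of each prime: 3 · 13² · 19² · 31 · 37 · 43² · 47 = 18243717902007

18243717902007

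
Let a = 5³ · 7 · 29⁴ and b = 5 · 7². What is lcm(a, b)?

4332096125

max exponent per prime: 5³ · 7² · 29⁴ = 4332096125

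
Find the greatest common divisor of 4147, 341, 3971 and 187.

4147 = 11 · 13 · 29; 341 = 11 · 31; 3971 = 11 · 19²; 187 = 11 · 17
gcd takes min exponent of each prime: 11 = 11

11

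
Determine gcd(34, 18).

2

Euclid: 34 = 1·18 + 16; 18 = 1·16 + 2; 16 = 8·2 + 0. Last nonzero remainder: 2.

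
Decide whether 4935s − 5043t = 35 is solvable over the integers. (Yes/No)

gcd(4935, 5043): 5043 = 1·4935 + 108; 4935 = 45·108 + 75; 108 = 1·75 + 33; 75 = 2·33 + 9; 33 = 3·9 + 6; 9 = 1·6 + 3; 6 = 2·3 + 0 → 3
3 does not divide 35, so a solution does not exist.

No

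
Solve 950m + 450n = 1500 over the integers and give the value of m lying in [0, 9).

3

Euclid: 950 = 2·450 + 50; 450 = 9·50 + 0 → gcd = 50; 1500 = 50·30.
Back-substitution yields 950·(1) + 450·(-2) = 50, so one solution is m = 1·30 = 30, n = -2·30 = -60.
Solutions in m differ by 450/50 = 9; the one in [0, 9) is 30 mod 9 = 3.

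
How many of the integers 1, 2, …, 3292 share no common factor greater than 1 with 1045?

2267

1045 = 5·11·19. Inclusion–exclusion on these primes:
3292 − ⌊3292/5⌋ − ⌊3292/11⌋ − ⌊3292/19⌋ + ⌊3292/55⌋ + ⌊3292/95⌋ + ⌊3292/209⌋ − ⌊3292/1045⌋ = 2267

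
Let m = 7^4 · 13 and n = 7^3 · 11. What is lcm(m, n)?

343343

max exponent per prime: 7^4 · 11 · 13 = 343343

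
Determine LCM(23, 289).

6647

gcd first: 289 = 12·23 + 13; 23 = 1·13 + 10; 13 = 1·10 + 3; 10 = 3·3 + 1; 3 = 3·1 + 0 → gcd = 1
lcm = 23·289/gcd = 6647/1 = 6647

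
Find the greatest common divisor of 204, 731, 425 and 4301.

17

204 = 2² · 3 · 17; 731 = 17 · 43; 425 = 5² · 17; 4301 = 11 · 17 · 23
gcd takes min exponent of each prime: 17 = 17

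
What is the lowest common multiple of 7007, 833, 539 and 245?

595595

lcm(7007, 833) = 7007·833/gcd = 5836831/49 = 119119
lcm(119119, 539) = 119119·539/gcd = 64205141/539 = 119119
lcm(119119, 245) = 119119·245/gcd = 29184155/49 = 595595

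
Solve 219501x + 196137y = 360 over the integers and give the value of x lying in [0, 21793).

Euclid: 219501 = 1·196137 + 23364; 196137 = 8·23364 + 9225; 23364 = 2·9225 + 4914; 9225 = 1·4914 + 4311; 4914 = 1·4311 + 603; 4311 = 7·603 + 90; 603 = 6·90 + 63; 90 = 1·63 + 27; 63 = 2·27 + 9; 27 = 3·9 + 0 → gcd = 9; 360 = 9·40.
Back-substitution yields 219501·(6506) + 196137·(-7281) = 9, so one solution is x = 6506·40 = 260240, y = -7281·40 = -291240.
Solutions in x differ by 196137/9 = 21793; the one in [0, 21793) is 260240 mod 21793 = 20517.

20517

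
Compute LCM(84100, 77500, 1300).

lcm(84100, 77500) = 84100·77500/gcd = 6517750000/100 = 65177500
lcm(65177500, 1300) = 65177500·1300/gcd = 84730750000/100 = 847307500

847307500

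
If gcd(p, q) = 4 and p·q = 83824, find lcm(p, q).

20956

Since gcd(p,q)·lcm(p,q) = pq, lcm = 83824/4 = 20956.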